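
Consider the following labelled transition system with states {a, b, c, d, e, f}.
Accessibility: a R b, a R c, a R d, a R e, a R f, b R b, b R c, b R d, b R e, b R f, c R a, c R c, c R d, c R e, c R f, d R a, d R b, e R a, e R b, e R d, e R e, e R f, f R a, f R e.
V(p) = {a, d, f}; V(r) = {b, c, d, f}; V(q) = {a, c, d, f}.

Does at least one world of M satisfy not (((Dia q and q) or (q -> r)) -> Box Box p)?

Yes

Let φ = not (((Dia q and q) or (q -> r)) -> Box Box p). Evaluate φ at each world:
  a (successors {b, c, d, e, f}): φ is true.
  b (successors {b, c, d, e, f}): φ is true.
  c (successors {a, c, d, e, f}): φ is true.
  d (successors {a, b}): φ is true.
  e (successors {a, b, d, e, f}): φ is true.
  f (successors {a, e}): φ is true.
Detail at a (witness):
  At a: ((Dia q and q) or (q -> r)) -> Box Box p is false, so not (((Dia q and q) or (q -> r)) -> Box Box p) is true.
    At a: (Dia q and q) or (q -> r) is true, Box Box p is false, so ((Dia q and q) or (q -> r)) -> Box Box p is false.
      At a: Dia q and q is true, q -> r is false, so (Dia q and q) or (q -> r) is true.
      At a: Box Box p requires Box p at every successor {b, c, d, e, f}.
        Box p fails at b, so Box Box p is false at a.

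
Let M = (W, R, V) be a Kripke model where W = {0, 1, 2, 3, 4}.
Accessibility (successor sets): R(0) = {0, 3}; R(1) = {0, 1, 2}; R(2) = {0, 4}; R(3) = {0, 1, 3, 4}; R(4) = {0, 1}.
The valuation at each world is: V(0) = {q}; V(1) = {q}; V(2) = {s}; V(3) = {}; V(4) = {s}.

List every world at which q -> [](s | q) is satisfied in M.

1, 2, 3, 4

Let φ = q -> [](s | q). Evaluate φ at each world:
  0 (successors {0, 3}): φ is false.
  1 (successors {0, 1, 2}): φ is true.
  2 (successors {0, 4}): φ is true.
  3 (successors {0, 1, 3, 4}): φ is true.
  4 (successors {0, 1}): φ is true.
For instance, at 1:
  At 1: q is true, [](s | q) is true, so q -> [](s | q) is true.
    At 1: [](s | q) requires s | q at every successor {0, 1, 2}.
      At 0: s | q is true.
      At 1: s | q is true.
      At 2: s | q is true.
    So [](s | q) is true at 1.
Satisfying worlds: {1, 2, 3, 4}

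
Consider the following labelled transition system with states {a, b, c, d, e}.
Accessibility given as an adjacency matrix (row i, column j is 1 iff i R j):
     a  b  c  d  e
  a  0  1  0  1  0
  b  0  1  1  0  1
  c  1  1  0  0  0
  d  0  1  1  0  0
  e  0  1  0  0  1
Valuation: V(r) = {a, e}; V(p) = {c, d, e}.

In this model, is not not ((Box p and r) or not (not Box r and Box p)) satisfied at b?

Yes

At b: not ((Box p and r) or not (not Box r and Box p)) is false, so not not ((Box p and r) or not (not Box r and Box p)) is true.
  At b: (Box p and r) or not (not Box r and Box p) is true, so not ((Box p and r) or not (not Box r and Box p)) is false.
    At b: Box p and r is false, not (not Box r and Box p) is true, so (Box p and r) or not (not Box r and Box p) is true.
      At b: Box p is false, r is false, so Box p and r is false.
      At b: not Box r and Box p is false, so not (not Box r and Box p) is true.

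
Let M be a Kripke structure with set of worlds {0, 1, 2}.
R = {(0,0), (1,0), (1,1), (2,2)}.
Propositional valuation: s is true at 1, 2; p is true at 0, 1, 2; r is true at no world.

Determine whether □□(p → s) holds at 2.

Recall that □ψ holds at a world iff ψ holds at every accessible world, and ◇ψ holds iff ψ holds at some accessible world.
At 2: □□(p → s) requires □(p → s) at every successor {2}.
    At 2: □(p → s) requires p → s at every successor {2}.
      At 2: p → s is true.
    So □(p → s) is true at 2.
So □□(p → s) is true at 2.

Yes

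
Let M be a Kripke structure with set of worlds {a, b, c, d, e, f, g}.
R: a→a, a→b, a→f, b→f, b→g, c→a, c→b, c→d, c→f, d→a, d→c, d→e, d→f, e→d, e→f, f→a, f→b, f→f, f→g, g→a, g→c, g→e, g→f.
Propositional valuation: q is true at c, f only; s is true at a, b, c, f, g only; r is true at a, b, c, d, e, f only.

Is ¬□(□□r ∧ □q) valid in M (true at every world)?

Recall that □ψ holds at a world iff ψ holds at every accessible world, and ◇ψ holds iff ψ holds at some accessible world.
Let φ = ¬□(□□r ∧ □q). Evaluate φ at each world:
  a (successors {a, b, f}): φ is true.
  b (successors {f, g}): φ is true.
  c (successors {a, b, d, f}): φ is true.
  d (successors {a, c, e, f}): φ is true.
  e (successors {d, f}): φ is true.
  f (successors {a, b, f, g}): φ is true.
  g (successors {a, c, e, f}): φ is true.
For instance, at f:
  At f: □(□□r ∧ □q) is false, so ¬□(□□r ∧ □q) is true.
    At f: □(□□r ∧ □q) requires □□r ∧ □q at every successor {a, b, f, g}.
      □□r ∧ □q fails at a, so □(□□r ∧ □q) is false at f.

Yes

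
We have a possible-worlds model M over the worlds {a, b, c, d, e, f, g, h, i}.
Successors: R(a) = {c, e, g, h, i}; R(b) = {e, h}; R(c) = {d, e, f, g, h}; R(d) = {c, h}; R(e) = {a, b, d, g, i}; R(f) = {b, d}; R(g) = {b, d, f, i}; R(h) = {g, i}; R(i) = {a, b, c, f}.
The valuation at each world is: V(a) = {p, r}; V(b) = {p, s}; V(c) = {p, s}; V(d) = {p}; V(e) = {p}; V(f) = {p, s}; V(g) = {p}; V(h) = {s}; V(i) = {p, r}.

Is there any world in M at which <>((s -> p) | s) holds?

Yes

Recall that <>ψ holds at a world iff ψ holds at some accessible world.
Let φ = <>((s -> p) | s). Evaluate φ at each world:
  a (successors {c, e, g, h, i}): φ is true.
  b (successors {e, h}): φ is true.
  c (successors {d, e, f, g, h}): φ is true.
  d (successors {c, h}): φ is true.
  e (successors {a, b, d, g, i}): φ is true.
  f (successors {b, d}): φ is true.
  g (successors {b, d, f, i}): φ is true.
  h (successors {g, i}): φ is true.
  i (successors {a, b, c, f}): φ is true.
Detail at a (witness):
  At a: <>((s -> p) | s) requires (s -> p) | s at some successor in {c, e, g, h, i}.
    (s -> p) | s holds at c, so <>((s -> p) | s) is true at a.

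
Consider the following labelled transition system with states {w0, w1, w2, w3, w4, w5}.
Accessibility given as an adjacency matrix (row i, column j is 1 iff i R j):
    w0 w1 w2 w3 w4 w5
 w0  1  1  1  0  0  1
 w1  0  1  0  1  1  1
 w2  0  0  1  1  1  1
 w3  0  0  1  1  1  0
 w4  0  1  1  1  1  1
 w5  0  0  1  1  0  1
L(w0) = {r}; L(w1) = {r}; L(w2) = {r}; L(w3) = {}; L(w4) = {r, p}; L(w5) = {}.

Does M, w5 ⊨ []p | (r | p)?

At w5: []p is false, r | p is false, so []p | (r | p) is false.
  At w5: []p requires p at every successor {w2, w3, w5}.
    p fails at w2, so []p is false at w5.

No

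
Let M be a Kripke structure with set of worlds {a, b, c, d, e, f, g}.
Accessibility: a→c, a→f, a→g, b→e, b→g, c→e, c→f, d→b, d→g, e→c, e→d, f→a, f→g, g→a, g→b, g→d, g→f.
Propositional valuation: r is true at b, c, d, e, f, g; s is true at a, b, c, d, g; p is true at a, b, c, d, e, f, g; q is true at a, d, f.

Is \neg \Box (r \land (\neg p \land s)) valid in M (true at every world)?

Let φ = \neg \Box (r \land (\neg p \land s)). Evaluate φ at each world:
  a (successors {c, f, g}): φ is true.
  b (successors {e, g}): φ is true.
  c (successors {e, f}): φ is true.
  d (successors {b, g}): φ is true.
  e (successors {c, d}): φ is true.
  f (successors {a, g}): φ is true.
  g (successors {a, b, d, f}): φ is true.
For instance, at c:
  At c: \Box (r \land (\neg p \land s)) is false, so \neg \Box (r \land (\neg p \land s)) is true.
    At c: \Box (r \land (\neg p \land s)) requires r \land (\neg p \land s) at every successor {e, f}.
      r \land (\neg p \land s) fails at e, so \Box (r \land (\neg p \land s)) is false at c.

Yes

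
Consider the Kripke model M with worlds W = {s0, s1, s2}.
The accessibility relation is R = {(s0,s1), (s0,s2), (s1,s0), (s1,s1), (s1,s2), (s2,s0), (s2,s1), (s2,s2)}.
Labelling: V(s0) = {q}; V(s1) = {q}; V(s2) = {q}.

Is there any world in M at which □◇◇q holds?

Yes

Recall that □ψ holds at a world iff ψ holds at every accessible world, and ◇ψ holds iff ψ holds at some accessible world.
Let φ = □◇◇q. Evaluate φ at each world:
  s0 (successors {s1, s2}): φ is true.
  s1 (successors {s0, s1, s2}): φ is true.
  s2 (successors {s0, s1, s2}): φ is true.
Detail at s0 (witness):
  At s0: □◇◇q requires ◇◇q at every successor {s1, s2}.
      At s1: ◇◇q requires ◇q at some successor in {s0, s1, s2}.
        ◇q holds at s0, so ◇◇q is true at s1.
      At s2: ◇◇q requires ◇q at some successor in {s0, s1, s2}.
        ◇q holds at s0, so ◇◇q is true at s2.
  So □◇◇q is true at s0.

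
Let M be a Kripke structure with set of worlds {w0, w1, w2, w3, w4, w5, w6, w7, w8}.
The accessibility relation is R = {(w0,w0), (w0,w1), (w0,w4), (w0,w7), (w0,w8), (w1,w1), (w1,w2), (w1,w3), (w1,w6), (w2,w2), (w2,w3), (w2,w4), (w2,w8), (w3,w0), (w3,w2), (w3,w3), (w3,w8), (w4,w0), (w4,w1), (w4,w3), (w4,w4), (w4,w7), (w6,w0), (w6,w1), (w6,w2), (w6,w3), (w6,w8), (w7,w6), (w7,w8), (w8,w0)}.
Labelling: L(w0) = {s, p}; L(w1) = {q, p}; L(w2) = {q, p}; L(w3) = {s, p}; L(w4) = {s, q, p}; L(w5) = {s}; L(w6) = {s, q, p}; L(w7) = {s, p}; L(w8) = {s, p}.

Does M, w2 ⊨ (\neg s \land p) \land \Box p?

Recall that \Box ψ holds at a world iff ψ holds at every accessible world, and \Diamond ψ holds iff ψ holds at some accessible world.
At w2: \neg s \land p is true, \Box p is true, so (\neg s \land p) \land \Box p is true.
  At w2: \Box p requires p at every successor {w2, w3, w4, w8}.
    At w2: p is true.
    At w3: p is true.
    At w4: p is true.
    At w8: p is true.
  So \Box p is true at w2.

Yes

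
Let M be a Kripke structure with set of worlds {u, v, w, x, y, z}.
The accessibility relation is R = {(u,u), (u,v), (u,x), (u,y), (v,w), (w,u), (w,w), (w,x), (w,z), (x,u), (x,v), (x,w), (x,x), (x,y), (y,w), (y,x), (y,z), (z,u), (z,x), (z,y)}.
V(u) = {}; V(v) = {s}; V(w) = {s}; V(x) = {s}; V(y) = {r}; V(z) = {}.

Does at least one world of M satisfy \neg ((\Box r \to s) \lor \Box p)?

Let φ = \neg ((\Box r \to s) \lor \Box p). Evaluate φ at each world:
  u (successors {u, v, x, y}): φ is false.
  v (successors {w}): φ is false.
  w (successors {u, w, x, z}): φ is false.
  x (successors {u, v, w, x, y}): φ is false.
  y (successors {w, x, z}): φ is false.
  z (successors {u, x, y}): φ is false.
For instance, at w:
  At w: (\Box r \to s) \lor \Box p is true, so \neg ((\Box r \to s) \lor \Box p) is false.
    At w: \Box r \to s is true, \Box p is false, so (\Box r \to s) \lor \Box p is true.
      At w: \Box r is false, s is true, so \Box r \to s is true.
      At w: \Box p requires p at every successor {u, w, x, z}.
        p fails at u, so \Box p is false at w.

No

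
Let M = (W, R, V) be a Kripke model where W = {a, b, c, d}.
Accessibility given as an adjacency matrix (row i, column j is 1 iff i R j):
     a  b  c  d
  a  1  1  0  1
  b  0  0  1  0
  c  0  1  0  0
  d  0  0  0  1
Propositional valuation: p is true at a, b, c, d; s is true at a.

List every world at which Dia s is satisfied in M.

Let φ = Dia s. Evaluate φ at each world:
  a (successors {a, b, d}): φ is true.
  b (successors {c}): φ is false.
  c (successors {b}): φ is false.
  d (successors {d}): φ is false.
For instance, at d:
  At d: Dia s requires s at some successor in {d}.
    At d: s is false.
  So Dia s is false at d.
Satisfying worlds: {a}

a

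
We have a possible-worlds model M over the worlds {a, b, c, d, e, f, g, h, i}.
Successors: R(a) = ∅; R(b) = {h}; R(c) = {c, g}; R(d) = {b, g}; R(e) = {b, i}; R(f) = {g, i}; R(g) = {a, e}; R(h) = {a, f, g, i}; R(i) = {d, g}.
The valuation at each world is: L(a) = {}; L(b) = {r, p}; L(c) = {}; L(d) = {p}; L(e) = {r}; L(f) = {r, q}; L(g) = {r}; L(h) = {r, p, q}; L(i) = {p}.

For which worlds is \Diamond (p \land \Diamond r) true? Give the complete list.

b, d, e, f, h, i

Let φ = \Diamond (p \land \Diamond r). Evaluate φ at each world:
  a (successors ∅): φ is false.
  b (successors {h}): φ is true.
  c (successors {c, g}): φ is false.
  d (successors {b, g}): φ is true.
  e (successors {b, i}): φ is true.
  f (successors {g, i}): φ is true.
  g (successors {a, e}): φ is false.
  h (successors {a, f, g, i}): φ is true.
  i (successors {d, g}): φ is true.
For instance, at b:
  At b: \Diamond (p \land \Diamond r) requires p \land \Diamond r at some successor in {h}.
    p \land \Diamond r holds at h, so \Diamond (p \land \Diamond r) is true at b.
      At h: p is true, \Diamond r is true, so p \land \Diamond r is true.
Satisfying worlds: {b, d, e, f, h, i}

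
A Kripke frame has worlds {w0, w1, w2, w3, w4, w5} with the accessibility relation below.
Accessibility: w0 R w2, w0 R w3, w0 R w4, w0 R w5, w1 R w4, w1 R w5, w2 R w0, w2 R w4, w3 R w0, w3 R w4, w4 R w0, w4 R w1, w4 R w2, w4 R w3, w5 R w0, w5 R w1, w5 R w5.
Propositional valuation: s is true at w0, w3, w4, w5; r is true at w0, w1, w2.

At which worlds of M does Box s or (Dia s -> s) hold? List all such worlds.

w0, w1, w2, w3, w4, w5

Let φ = Box s or (Dia s -> s). Evaluate φ at each world:
  w0 (successors {w2, w3, w4, w5}): φ is true.
  w1 (successors {w4, w5}): φ is true.
  w2 (successors {w0, w4}): φ is true.
  w3 (successors {w0, w4}): φ is true.
  w4 (successors {w0, w1, w2, w3}): φ is true.
  w5 (successors {w0, w1, w5}): φ is true.
For instance, at w5:
  At w5: Box s is false, Dia s -> s is true, so Box s or (Dia s -> s) is true.
    At w5: Box s requires s at every successor {w0, w1, w5}.
      s fails at w1, so Box s is false at w5.
    At w5: Dia s is true, s is true, so Dia s -> s is true.
      At w5: Dia s requires s at some successor in {w0, w1, w5}.
        s holds at w0, so Dia s is true at w5.
Satisfying worlds: {w0, w1, w2, w3, w4, w5}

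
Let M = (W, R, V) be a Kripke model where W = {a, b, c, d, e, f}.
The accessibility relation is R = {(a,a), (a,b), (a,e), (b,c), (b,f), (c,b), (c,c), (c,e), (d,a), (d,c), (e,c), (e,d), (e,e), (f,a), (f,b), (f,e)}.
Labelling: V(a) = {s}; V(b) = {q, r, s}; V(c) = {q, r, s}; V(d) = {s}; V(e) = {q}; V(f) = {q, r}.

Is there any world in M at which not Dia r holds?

No

Let φ = not Dia r. Evaluate φ at each world:
  a (successors {a, b, e}): φ is false.
  b (successors {c, f}): φ is false.
  c (successors {b, c, e}): φ is false.
  d (successors {a, c}): φ is false.
  e (successors {c, d, e}): φ is false.
  f (successors {a, b, e}): φ is false.
For instance, at a:
  At a: Dia r is true, so not Dia r is false.
    At a: Dia r requires r at some successor in {a, b, e}.
      r holds at b, so Dia r is true at a.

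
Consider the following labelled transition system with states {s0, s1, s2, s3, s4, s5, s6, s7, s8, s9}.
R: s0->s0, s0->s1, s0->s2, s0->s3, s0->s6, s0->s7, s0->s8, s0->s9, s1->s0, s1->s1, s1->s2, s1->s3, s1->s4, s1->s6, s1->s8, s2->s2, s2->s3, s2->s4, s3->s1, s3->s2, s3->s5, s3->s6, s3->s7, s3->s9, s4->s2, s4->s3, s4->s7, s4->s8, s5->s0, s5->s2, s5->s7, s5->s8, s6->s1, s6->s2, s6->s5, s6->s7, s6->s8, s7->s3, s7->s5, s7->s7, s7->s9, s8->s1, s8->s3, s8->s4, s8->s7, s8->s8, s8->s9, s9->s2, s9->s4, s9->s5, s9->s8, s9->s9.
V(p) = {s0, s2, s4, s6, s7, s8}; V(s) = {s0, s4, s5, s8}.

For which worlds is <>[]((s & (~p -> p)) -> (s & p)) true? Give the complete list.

s0, s1, s2, s3, s4, s5, s6, s7, s8, s9

Let φ = <>[]((s & (~p -> p)) -> (s & p)). Evaluate φ at each world:
  s0 (successors {s0, s1, s2, s3, s6, s7, s8, s9}): φ is true.
  s1 (successors {s0, s1, s2, s3, s4, s6, s8}): φ is true.
  s2 (successors {s2, s3, s4}): φ is true.
  s3 (successors {s1, s2, s5, s6, s7, s9}): φ is true.
  s4 (successors {s2, s3, s7, s8}): φ is true.
  s5 (successors {s0, s2, s7, s8}): φ is true.
  s6 (successors {s1, s2, s5, s7, s8}): φ is true.
  s7 (successors {s3, s5, s7, s9}): φ is true.
  s8 (successors {s1, s3, s4, s7, s8, s9}): φ is true.
  s9 (successors {s2, s4, s5, s8, s9}): φ is true.
For instance, at s5:
  At s5: <>[]((s & (~p -> p)) -> (s & p)) requires []((s & (~p -> p)) -> (s & p)) at some successor in {s0, s2, s7, s8}.
    []((s & (~p -> p)) -> (s & p)) holds at s0, so <>[]((s & (~p -> p)) -> (s & p)) is true at s5.
      At s0: []((s & (~p -> p)) -> (s & p)) requires (s & (~p -> p)) -> (s & p) at every successor {s0, s1, s2, s3, s6, s7, s8, s9}.
        At s0: (s & (~p -> p)) -> (s & p) is true.
        At s1: (s & (~p -> p)) -> (s & p) is true.
        At s2: (s & (~p -> p)) -> (s & p) is true.
        At s3: (s & (~p -> p)) -> (s & p) is true.
        At s6: (s & (~p -> p)) -> (s & p) is true.
        At s7: (s & (~p -> p)) -> (s & p) is true.
        At s8: (s & (~p -> p)) -> (s & p) is true.
        At s9: (s & (~p -> p)) -> (s & p) is true.
      So []((s & (~p -> p)) -> (s & p)) is true at s0.
Satisfying worlds: {s0, s1, s2, s3, s4, s5, s6, s7, s8, s9}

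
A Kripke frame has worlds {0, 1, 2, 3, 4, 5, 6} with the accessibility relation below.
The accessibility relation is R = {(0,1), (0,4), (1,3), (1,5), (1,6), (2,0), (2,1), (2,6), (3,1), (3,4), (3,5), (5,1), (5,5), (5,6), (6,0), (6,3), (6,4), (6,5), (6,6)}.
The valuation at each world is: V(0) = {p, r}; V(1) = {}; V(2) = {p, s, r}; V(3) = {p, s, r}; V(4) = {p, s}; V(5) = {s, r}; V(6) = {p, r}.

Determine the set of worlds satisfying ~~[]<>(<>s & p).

4, 5

Let φ = ~~[]<>(<>s & p). Evaluate φ at each world:
  0 (successors {1, 4}): φ is false.
  1 (successors {3, 5, 6}): φ is false.
  2 (successors {0, 1, 6}): φ is false.
  3 (successors {1, 4, 5}): φ is false.
  4 (successors ∅): φ is true.
  5 (successors {1, 5, 6}): φ is true.
  6 (successors {0, 3, 4, 5, 6}): φ is false.
For instance, at 2:
  At 2: ~[]<>(<>s & p) is true, so ~~[]<>(<>s & p) is false.
    At 2: []<>(<>s & p) is false, so ~[]<>(<>s & p) is true.
      At 2: []<>(<>s & p) requires <>(<>s & p) at every successor {0, 1, 6}.
        <>(<>s & p) fails at 0, so []<>(<>s & p) is false at 2.
Satisfying worlds: {4, 5}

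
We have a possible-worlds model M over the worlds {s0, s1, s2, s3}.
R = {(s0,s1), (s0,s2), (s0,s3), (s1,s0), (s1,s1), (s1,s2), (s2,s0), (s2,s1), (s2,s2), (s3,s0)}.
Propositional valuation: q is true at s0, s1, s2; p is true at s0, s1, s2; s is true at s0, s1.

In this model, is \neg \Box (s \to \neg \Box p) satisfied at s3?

No

At s3: \Box (s \to \neg \Box p) is true, so \neg \Box (s \to \neg \Box p) is false.
  At s3: \Box (s \to \neg \Box p) requires s \to \neg \Box p at every successor {s0}.
      At s0: s is true, \neg \Box p is true, so s \to \neg \Box p is true.
  So \Box (s \to \neg \Box p) is true at s3.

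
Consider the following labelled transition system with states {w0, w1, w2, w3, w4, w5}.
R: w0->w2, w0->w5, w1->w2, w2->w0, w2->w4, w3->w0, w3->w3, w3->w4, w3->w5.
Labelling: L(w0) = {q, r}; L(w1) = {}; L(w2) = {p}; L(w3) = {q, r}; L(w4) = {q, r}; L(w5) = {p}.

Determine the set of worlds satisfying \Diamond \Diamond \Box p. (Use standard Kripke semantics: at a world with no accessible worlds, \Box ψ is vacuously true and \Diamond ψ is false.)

Recall that \Box ψ holds at a world iff ψ holds at every accessible world, and \Diamond ψ holds iff ψ holds at some accessible world.
Let φ = \Diamond \Diamond \Box p. Evaluate φ at each world:
  w0 (successors {w2, w5}): φ is true.
  w1 (successors {w2}): φ is true.
  w2 (successors {w0, w4}): φ is true.
  w3 (successors {w0, w3, w4, w5}): φ is true.
  w4 (successors ∅): φ is false.
  w5 (successors ∅): φ is false.
For instance, at w1:
  At w1: \Diamond \Diamond \Box p requires \Diamond \Box p at some successor in {w2}.
    \Diamond \Box p holds at w2, so \Diamond \Diamond \Box p is true at w1.
      At w2: \Diamond \Box p requires \Box p at some successor in {w0, w4}.
        \Box p holds at w0, so \Diamond \Box p is true at w2.
Satisfying worlds: {w0, w1, w2, w3}

w0, w1, w2, w3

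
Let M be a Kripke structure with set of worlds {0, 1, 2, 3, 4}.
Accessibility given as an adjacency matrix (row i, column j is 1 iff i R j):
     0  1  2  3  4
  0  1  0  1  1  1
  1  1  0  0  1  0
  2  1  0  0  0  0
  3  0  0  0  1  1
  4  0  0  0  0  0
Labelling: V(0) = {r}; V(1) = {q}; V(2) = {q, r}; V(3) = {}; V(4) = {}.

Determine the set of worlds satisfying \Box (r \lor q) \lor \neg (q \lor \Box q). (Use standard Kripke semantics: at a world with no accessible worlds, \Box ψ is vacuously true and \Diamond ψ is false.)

0, 2, 3, 4

Let φ = \Box (r \lor q) \lor \neg (q \lor \Box q). Evaluate φ at each world:
  0 (successors {0, 2, 3, 4}): φ is true.
  1 (successors {0, 3}): φ is false.
  2 (successors {0}): φ is true.
  3 (successors {3, 4}): φ is true.
  4 (successors ∅): φ is true.
For instance, at 3:
  At 3: \Box (r \lor q) is false, \neg (q \lor \Box q) is true, so \Box (r \lor q) \lor \neg (q \lor \Box q) is true.
    At 3: \Box (r \lor q) requires r \lor q at every successor {3, 4}.
      r \lor q fails at 3, so \Box (r \lor q) is false at 3.
    At 3: q \lor \Box q is false, so \neg (q \lor \Box q) is true.
      At 3: q is false, \Box q is false, so q \lor \Box q is false.
Satisfying worlds: {0, 2, 3, 4}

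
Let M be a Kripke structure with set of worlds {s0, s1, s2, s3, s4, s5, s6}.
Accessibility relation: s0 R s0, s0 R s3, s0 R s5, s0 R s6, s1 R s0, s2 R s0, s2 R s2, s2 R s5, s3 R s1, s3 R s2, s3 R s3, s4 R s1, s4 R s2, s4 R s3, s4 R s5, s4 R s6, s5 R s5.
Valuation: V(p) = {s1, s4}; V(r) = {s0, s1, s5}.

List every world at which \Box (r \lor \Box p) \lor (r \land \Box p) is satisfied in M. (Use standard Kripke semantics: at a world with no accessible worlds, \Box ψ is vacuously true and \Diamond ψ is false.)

Recall that \Box ψ holds at a world iff ψ holds at every accessible world, and \Diamond ψ holds iff ψ holds at some accessible world.
Let φ = \Box (r \lor \Box p) \lor (r \land \Box p). Evaluate φ at each world:
  s0 (successors {s0, s3, s5, s6}): φ is false.
  s1 (successors {s0}): φ is true.
  s2 (successors {s0, s2, s5}): φ is false.
  s3 (successors {s1, s2, s3}): φ is false.
  s4 (successors {s1, s2, s3, s5, s6}): φ is false.
  s5 (successors {s5}): φ is true.
  s6 (successors ∅): φ is true.
For instance, at s2:
  At s2: \Box (r \lor \Box p) is false, r \land \Box p is false, so \Box (r \lor \Box p) \lor (r \land \Box p) is false.
    At s2: \Box (r \lor \Box p) requires r \lor \Box p at every successor {s0, s2, s5}.
      r \lor \Box p fails at s2, so \Box (r \lor \Box p) is false at s2.
    At s2: r is false, \Box p is false, so r \land \Box p is false.
      At s2: \Box p requires p at every successor {s0, s2, s5}.
        p fails at s0, so \Box p is false at s2.
Satisfying worlds: {s1, s5, s6}

s1, s5, s6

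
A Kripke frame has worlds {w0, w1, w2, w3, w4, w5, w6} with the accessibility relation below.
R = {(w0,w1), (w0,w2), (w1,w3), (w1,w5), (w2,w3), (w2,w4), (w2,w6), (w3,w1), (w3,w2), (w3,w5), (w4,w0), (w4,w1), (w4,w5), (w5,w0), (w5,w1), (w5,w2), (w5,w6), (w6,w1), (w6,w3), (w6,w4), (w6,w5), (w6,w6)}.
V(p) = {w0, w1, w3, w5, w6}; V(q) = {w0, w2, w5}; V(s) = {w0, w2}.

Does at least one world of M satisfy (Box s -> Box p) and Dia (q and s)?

Yes

Recall that Box ψ holds at a world iff ψ holds at every accessible world, and Dia ψ holds iff ψ holds at some accessible world.
Let φ = (Box s -> Box p) and Dia (q and s). Evaluate φ at each world:
  w0 (successors {w1, w2}): φ is true.
  w1 (successors {w3, w5}): φ is false.
  w2 (successors {w3, w4, w6}): φ is false.
  w3 (successors {w1, w2, w5}): φ is true.
  w4 (successors {w0, w1, w5}): φ is true.
  w5 (successors {w0, w1, w2, w6}): φ is true.
  w6 (successors {w1, w3, w4, w5, w6}): φ is false.
Detail at w0 (witness):
  At w0: Box s -> Box p is true, Dia (q and s) is true, so (Box s -> Box p) and Dia (q and s) is true.
    At w0: Box s is false, Box p is false, so Box s -> Box p is true.
      At w0: Box s requires s at every successor {w1, w2}.
        s fails at w1, so Box s is false at w0.
      At w0: Box p requires p at every successor {w1, w2}.
        p fails at w2, so Box p is false at w0.
    At w0: Dia (q and s) requires q and s at some successor in {w1, w2}.
      q and s holds at w2, so Dia (q and s) is true at w0.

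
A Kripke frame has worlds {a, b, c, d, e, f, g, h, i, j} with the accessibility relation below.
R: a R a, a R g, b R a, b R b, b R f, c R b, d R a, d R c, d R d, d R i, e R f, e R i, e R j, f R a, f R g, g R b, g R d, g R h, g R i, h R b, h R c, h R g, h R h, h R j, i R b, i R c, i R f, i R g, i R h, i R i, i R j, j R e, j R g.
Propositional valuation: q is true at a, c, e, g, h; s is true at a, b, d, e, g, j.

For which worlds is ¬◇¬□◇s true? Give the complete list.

Recall that □ψ holds at a world iff ψ holds at every accessible world, and ◇ψ holds iff ψ holds at some accessible world.
Let φ = ¬◇¬□◇s. Evaluate φ at each world:
  a (successors {a, g}): φ is true.
  b (successors {a, b, f}): φ is true.
  c (successors {b}): φ is true.
  d (successors {a, c, d, i}): φ is true.
  e (successors {f, i, j}): φ is true.
  f (successors {a, g}): φ is true.
  g (successors {b, d, h, i}): φ is true.
  h (successors {b, c, g, h, j}): φ is true.
  i (successors {b, c, f, g, h, i, j}): φ is true.
  j (successors {e, g}): φ is true.
For instance, at g:
  At g: ◇¬□◇s is false, so ¬◇¬□◇s is true.
    At g: ◇¬□◇s requires ¬□◇s at some successor in {b, d, h, i}.
      At b: ¬□◇s is false.
      At d: ¬□◇s is false.
      At h: ¬□◇s is false.
      At i: ¬□◇s is false.
    So ◇¬□◇s is false at g.
Satisfying worlds: {a, b, c, d, e, f, g, h, i, j}

a, b, c, d, e, f, g, h, i, j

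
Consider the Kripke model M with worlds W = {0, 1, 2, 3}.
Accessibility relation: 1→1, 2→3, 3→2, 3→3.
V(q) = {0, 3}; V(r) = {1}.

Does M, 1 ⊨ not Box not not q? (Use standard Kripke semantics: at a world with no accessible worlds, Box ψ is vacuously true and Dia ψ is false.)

At 1: Box not not q is false, so not Box not not q is true.
  At 1: Box not not q requires not not q at every successor {1}.
    not not q fails at 1, so Box not not q is false at 1.

Yes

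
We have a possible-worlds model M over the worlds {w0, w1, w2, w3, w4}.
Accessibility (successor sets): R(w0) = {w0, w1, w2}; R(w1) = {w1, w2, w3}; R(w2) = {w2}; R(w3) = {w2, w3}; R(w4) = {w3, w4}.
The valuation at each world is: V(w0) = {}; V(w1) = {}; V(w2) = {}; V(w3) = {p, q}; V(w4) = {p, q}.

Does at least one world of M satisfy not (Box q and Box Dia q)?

Yes

Let φ = not (Box q and Box Dia q). Evaluate φ at each world:
  w0 (successors {w0, w1, w2}): φ is true.
  w1 (successors {w1, w2, w3}): φ is true.
  w2 (successors {w2}): φ is true.
  w3 (successors {w2, w3}): φ is true.
  w4 (successors {w3, w4}): φ is false.
Detail at w0 (witness):
  At w0: Box q and Box Dia q is false, so not (Box q and Box Dia q) is true.
    At w0: Box q is false, Box Dia q is false, so Box q and Box Dia q is false.
      At w0: Box q requires q at every successor {w0, w1, w2}.
        q fails at w0, so Box q is false at w0.
      At w0: Box Dia q requires Dia q at every successor {w0, w1, w2}.
        Dia q fails at w0, so Box Dia q is false at w0.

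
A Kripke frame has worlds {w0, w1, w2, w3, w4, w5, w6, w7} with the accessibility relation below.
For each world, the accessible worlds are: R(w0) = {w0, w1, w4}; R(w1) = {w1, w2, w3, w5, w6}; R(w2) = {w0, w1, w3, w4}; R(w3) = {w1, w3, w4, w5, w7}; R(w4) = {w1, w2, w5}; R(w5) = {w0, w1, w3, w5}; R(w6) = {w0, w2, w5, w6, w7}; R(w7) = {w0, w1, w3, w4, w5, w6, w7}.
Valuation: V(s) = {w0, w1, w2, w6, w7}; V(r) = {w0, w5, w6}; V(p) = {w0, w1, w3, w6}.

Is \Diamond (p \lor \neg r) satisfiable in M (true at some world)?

Yes

Recall that \Diamond ψ holds at a world iff ψ holds at some accessible world.
Let φ = \Diamond (p \lor \neg r). Evaluate φ at each world:
  w0 (successors {w0, w1, w4}): φ is true.
  w1 (successors {w1, w2, w3, w5, w6}): φ is true.
  w2 (successors {w0, w1, w3, w4}): φ is true.
  w3 (successors {w1, w3, w4, w5, w7}): φ is true.
  w4 (successors {w1, w2, w5}): φ is true.
  w5 (successors {w0, w1, w3, w5}): φ is true.
  w6 (successors {w0, w2, w5, w6, w7}): φ is true.
  w7 (successors {w0, w1, w3, w4, w5, w6, w7}): φ is true.
Detail at w0 (witness):
  At w0: \Diamond (p \lor \neg r) requires p \lor \neg r at some successor in {w0, w1, w4}.
    p \lor \neg r holds at w0, so \Diamond (p \lor \neg r) is true at w0.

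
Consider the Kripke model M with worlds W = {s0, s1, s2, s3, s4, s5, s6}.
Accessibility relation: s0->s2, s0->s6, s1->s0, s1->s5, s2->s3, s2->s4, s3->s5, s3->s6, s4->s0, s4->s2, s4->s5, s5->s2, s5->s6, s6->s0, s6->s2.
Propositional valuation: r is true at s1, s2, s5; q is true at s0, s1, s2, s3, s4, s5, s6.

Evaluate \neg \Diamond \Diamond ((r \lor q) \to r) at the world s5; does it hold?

At s5: \Diamond \Diamond ((r \lor q) \to r) is true, so \neg \Diamond \Diamond ((r \lor q) \to r) is false.
  At s5: \Diamond \Diamond ((r \lor q) \to r) requires \Diamond ((r \lor q) \to r) at some successor in {s2, s6}.
    \Diamond ((r \lor q) \to r) holds at s6, so \Diamond \Diamond ((r \lor q) \to r) is true at s5.
      At s6: \Diamond ((r \lor q) \to r) requires (r \lor q) \to r at some successor in {s0, s2}.
        (r \lor q) \to r holds at s2, so \Diamond ((r \lor q) \to r) is true at s6.

No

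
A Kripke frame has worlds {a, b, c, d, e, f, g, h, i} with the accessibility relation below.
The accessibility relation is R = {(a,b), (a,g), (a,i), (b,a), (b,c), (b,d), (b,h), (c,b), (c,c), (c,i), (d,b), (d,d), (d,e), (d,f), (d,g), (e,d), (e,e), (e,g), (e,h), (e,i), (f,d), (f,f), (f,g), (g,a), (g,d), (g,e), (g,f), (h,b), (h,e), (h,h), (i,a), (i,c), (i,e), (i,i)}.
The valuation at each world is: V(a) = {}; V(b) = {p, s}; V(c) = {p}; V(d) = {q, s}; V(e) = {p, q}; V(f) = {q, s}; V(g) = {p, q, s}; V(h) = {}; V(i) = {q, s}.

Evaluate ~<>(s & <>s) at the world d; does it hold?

No

At d: <>(s & <>s) is true, so ~<>(s & <>s) is false.
  At d: <>(s & <>s) requires s & <>s at some successor in {b, d, e, f, g}.
    s & <>s holds at b, so <>(s & <>s) is true at d.
      At b: s is true, <>s is true, so s & <>s is true.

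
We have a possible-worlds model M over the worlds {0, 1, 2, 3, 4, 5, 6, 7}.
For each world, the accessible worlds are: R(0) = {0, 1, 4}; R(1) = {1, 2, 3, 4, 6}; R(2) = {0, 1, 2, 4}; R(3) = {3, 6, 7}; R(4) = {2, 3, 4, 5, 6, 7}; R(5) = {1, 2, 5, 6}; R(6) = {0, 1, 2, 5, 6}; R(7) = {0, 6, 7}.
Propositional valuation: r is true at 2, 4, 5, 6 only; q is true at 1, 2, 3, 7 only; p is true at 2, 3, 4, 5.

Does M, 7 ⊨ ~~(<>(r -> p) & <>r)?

Yes

At 7: ~(<>(r -> p) & <>r) is false, so ~~(<>(r -> p) & <>r) is true.
  At 7: <>(r -> p) & <>r is true, so ~(<>(r -> p) & <>r) is false.
    At 7: <>(r -> p) is true, <>r is true, so <>(r -> p) & <>r is true.
      At 7: <>(r -> p) requires r -> p at some successor in {0, 6, 7}.
        r -> p holds at 0, so <>(r -> p) is true at 7.
      At 7: <>r requires r at some successor in {0, 6, 7}.
        r holds at 6, so <>r is true at 7.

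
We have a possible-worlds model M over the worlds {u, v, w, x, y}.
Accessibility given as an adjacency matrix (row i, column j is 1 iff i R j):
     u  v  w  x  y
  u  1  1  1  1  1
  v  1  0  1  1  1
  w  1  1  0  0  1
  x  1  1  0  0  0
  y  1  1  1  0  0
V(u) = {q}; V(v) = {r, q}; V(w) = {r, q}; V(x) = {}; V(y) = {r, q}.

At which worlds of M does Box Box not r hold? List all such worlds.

Let φ = Box Box not r. Evaluate φ at each world:
  u (successors {u, v, w, x, y}): φ is false.
  v (successors {u, w, x, y}): φ is false.
  w (successors {u, v, y}): φ is false.
  x (successors {u, v}): φ is false.
  y (successors {u, v, w}): φ is false.
For instance, at w:
  At w: Box Box not r requires Box not r at every successor {u, v, y}.
    Box not r fails at u, so Box Box not r is false at w.
      At u: Box not r requires not r at every successor {u, v, w, x, y}.
        not r fails at v, so Box not r is false at u.
Satisfying worlds: none.

none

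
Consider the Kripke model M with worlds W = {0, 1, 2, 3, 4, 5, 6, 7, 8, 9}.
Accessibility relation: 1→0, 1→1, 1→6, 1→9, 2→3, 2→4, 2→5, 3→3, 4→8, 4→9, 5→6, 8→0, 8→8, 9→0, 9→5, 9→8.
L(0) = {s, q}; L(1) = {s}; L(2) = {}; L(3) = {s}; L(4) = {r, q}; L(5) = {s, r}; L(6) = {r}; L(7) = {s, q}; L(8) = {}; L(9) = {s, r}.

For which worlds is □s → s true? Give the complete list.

Recall that □ψ holds at a world iff ψ holds at every accessible world, and ◇ψ holds iff ψ holds at some accessible world.
Let φ = □s → s. Evaluate φ at each world:
  0 (successors ∅): φ is true.
  1 (successors {0, 1, 6, 9}): φ is true.
  2 (successors {3, 4, 5}): φ is true.
  3 (successors {3}): φ is true.
  4 (successors {8, 9}): φ is true.
  5 (successors {6}): φ is true.
  6 (successors ∅): φ is false.
  7 (successors ∅): φ is true.
  8 (successors {0, 8}): φ is true.
  9 (successors {0, 5, 8}): φ is true.
For instance, at 4:
  At 4: □s is false, s is false, so □s → s is true.
    At 4: □s requires s at every successor {8, 9}.
      s fails at 8, so □s is false at 4.
Satisfying worlds: {0, 1, 2, 3, 4, 5, 7, 8, 9}

0, 1, 2, 3, 4, 5, 7, 8, 9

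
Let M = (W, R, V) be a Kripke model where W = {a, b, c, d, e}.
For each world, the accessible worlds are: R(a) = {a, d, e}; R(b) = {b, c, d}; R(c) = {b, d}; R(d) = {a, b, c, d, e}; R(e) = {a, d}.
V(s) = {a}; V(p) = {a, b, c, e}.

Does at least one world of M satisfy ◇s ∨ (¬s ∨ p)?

Let φ = ◇s ∨ (¬s ∨ p). Evaluate φ at each world:
  a (successors {a, d, e}): φ is true.
  b (successors {b, c, d}): φ is true.
  c (successors {b, d}): φ is true.
  d (successors {a, b, c, d, e}): φ is true.
  e (successors {a, d}): φ is true.
Detail at a (witness):
  At a: ◇s is true, ¬s ∨ p is true, so ◇s ∨ (¬s ∨ p) is true.
    At a: ◇s requires s at some successor in {a, d, e}.
      s holds at a, so ◇s is true at a.

Yes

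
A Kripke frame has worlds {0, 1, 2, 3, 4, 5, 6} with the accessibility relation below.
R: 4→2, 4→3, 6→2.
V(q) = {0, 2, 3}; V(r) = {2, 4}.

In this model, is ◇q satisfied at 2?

No

At 2: no accessible worlds, so ◇q is false.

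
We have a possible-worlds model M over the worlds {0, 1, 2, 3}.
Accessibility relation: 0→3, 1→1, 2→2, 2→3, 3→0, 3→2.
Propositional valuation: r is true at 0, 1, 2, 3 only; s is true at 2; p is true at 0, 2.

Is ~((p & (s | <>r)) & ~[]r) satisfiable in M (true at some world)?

Let φ = ~((p & (s | <>r)) & ~[]r). Evaluate φ at each world:
  0 (successors {3}): φ is true.
  1 (successors {1}): φ is true.
  2 (successors {2, 3}): φ is true.
  3 (successors {0, 2}): φ is true.
Detail at 0 (witness):
  At 0: (p & (s | <>r)) & ~[]r is false, so ~((p & (s | <>r)) & ~[]r) is true.
    At 0: p & (s | <>r) is true, ~[]r is false, so (p & (s | <>r)) & ~[]r is false.
      At 0: p is true, s | <>r is true, so p & (s | <>r) is true.
      At 0: []r is true, so ~[]r is false.

Yes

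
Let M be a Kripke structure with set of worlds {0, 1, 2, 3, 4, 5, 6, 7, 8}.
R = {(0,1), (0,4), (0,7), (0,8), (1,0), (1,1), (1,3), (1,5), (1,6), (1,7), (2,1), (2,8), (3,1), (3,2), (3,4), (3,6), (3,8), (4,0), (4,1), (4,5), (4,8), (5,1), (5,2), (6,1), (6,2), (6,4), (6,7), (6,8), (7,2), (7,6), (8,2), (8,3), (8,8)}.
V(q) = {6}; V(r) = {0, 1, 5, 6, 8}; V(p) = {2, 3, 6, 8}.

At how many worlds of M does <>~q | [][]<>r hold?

9

Recall that []ψ holds at a world iff ψ holds at every accessible world, and <>ψ holds iff ψ holds at some accessible world.
Let φ = <>~q | [][]<>r. Evaluate φ at each world:
  0 (successors {1, 4, 7, 8}): φ is true.
  1 (successors {0, 1, 3, 5, 6, 7}): φ is true.
  2 (successors {1, 8}): φ is true.
  3 (successors {1, 2, 4, 6, 8}): φ is true.
  4 (successors {0, 1, 5, 8}): φ is true.
  5 (successors {1, 2}): φ is true.
  6 (successors {1, 2, 4, 7, 8}): φ is true.
  7 (successors {2, 6}): φ is true.
  8 (successors {2, 3, 8}): φ is true.
For instance, at 3:
  At 3: <>~q is true, [][]<>r is true, so <>~q | [][]<>r is true.
    At 3: <>~q requires ~q at some successor in {1, 2, 4, 6, 8}.
      ~q holds at 1, so <>~q is true at 3.
    At 3: [][]<>r requires []<>r at every successor {1, 2, 4, 6, 8}.
      At 1: []<>r is true.
      At 2: []<>r is true.
      At 4: []<>r is true.
      At 6: []<>r is true.
      At 8: []<>r is true.
    So [][]<>r is true at 3.
Satisfying worlds: {0, 1, 2, 3, 4, 5, 6, 7, 8}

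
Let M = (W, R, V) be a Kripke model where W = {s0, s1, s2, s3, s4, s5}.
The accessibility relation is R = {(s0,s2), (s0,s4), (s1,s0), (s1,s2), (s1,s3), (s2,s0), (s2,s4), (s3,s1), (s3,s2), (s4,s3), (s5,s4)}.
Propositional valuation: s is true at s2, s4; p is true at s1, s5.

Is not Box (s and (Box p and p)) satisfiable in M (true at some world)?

Yes

Let φ = not Box (s and (Box p and p)). Evaluate φ at each world:
  s0 (successors {s2, s4}): φ is true.
  s1 (successors {s0, s2, s3}): φ is true.
  s2 (successors {s0, s4}): φ is true.
  s3 (successors {s1, s2}): φ is true.
  s4 (successors {s3}): φ is true.
  s5 (successors {s4}): φ is true.
Detail at s0 (witness):
  At s0: Box (s and (Box p and p)) is false, so not Box (s and (Box p and p)) is true.
    At s0: Box (s and (Box p and p)) requires s and (Box p and p) at every successor {s2, s4}.
      s and (Box p and p) fails at s2, so Box (s and (Box p and p)) is false at s0.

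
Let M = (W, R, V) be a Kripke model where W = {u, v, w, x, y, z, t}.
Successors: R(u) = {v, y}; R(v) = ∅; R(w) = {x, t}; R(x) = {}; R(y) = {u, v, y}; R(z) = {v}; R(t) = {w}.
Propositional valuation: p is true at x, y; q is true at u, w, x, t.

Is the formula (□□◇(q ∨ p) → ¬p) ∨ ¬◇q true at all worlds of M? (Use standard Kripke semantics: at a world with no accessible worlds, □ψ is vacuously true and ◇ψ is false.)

Recall that □ψ holds at a world iff ψ holds at every accessible world, and ◇ψ holds iff ψ holds at some accessible world.
Let φ = (□□◇(q ∨ p) → ¬p) ∨ ¬◇q. Evaluate φ at each world:
  u (successors {v, y}): φ is true.
  v (successors ∅): φ is true.
  w (successors {x, t}): φ is true.
  x (successors ∅): φ is true.
  y (successors {u, v, y}): φ is true.
  z (successors {v}): φ is true.
  t (successors {w}): φ is true.
For instance, at z:
  At z: □□◇(q ∨ p) → ¬p is true, ¬◇q is true, so (□□◇(q ∨ p) → ¬p) ∨ ¬◇q is true.
    At z: □□◇(q ∨ p) is true, ¬p is true, so □□◇(q ∨ p) → ¬p is true.
      At z: □□◇(q ∨ p) requires □◇(q ∨ p) at every successor {v}.
        At v: □◇(q ∨ p) is true.
      So □□◇(q ∨ p) is true at z.
    At z: ◇q is false, so ¬◇q is true.
      At z: ◇q requires q at some successor in {v}.
        At v: q is false.
      So ◇q is false at z.

Yes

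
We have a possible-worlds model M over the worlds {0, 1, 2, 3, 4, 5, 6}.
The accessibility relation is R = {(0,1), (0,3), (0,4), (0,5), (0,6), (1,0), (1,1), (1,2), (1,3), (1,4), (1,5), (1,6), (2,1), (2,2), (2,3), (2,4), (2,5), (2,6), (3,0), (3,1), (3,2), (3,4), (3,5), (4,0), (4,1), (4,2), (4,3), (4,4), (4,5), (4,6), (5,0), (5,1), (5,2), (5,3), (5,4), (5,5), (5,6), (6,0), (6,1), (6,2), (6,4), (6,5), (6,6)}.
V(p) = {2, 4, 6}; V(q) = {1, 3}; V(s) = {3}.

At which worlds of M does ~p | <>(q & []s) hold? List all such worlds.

Recall that []ψ holds at a world iff ψ holds at every accessible world, and <>ψ holds iff ψ holds at some accessible world.
Let φ = ~p | <>(q & []s). Evaluate φ at each world:
  0 (successors {1, 3, 4, 5, 6}): φ is true.
  1 (successors {0, 1, 2, 3, 4, 5, 6}): φ is true.
  2 (successors {1, 2, 3, 4, 5, 6}): φ is false.
  3 (successors {0, 1, 2, 4, 5}): φ is true.
  4 (successors {0, 1, 2, 3, 4, 5, 6}): φ is false.
  5 (successors {0, 1, 2, 3, 4, 5, 6}): φ is true.
  6 (successors {0, 1, 2, 4, 5, 6}): φ is false.
For instance, at 6:
  At 6: ~p is false, <>(q & []s) is false, so ~p | <>(q & []s) is false.
    At 6: <>(q & []s) requires q & []s at some successor in {0, 1, 2, 4, 5, 6}.
      At 0: q & []s is false.
      At 1: q & []s is false.
      At 2: q & []s is false.
      At 4: q & []s is false.
      At 5: q & []s is false.
      At 6: q & []s is false.
    So <>(q & []s) is false at 6.
Satisfying worlds: {0, 1, 3, 5}

0, 1, 3, 5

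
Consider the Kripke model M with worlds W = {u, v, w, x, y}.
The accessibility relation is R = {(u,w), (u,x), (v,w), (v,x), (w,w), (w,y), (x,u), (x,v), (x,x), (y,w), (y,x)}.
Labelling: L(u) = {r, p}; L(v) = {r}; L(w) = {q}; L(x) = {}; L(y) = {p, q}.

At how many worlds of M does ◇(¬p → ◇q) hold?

Let φ = ◇(¬p → ◇q). Evaluate φ at each world:
  u (successors {w, x}): φ is true.
  v (successors {w, x}): φ is true.
  w (successors {w, y}): φ is true.
  x (successors {u, v, x}): φ is true.
  y (successors {w, x}): φ is true.
For instance, at u:
  At u: ◇(¬p → ◇q) requires ¬p → ◇q at some successor in {w, x}.
    ¬p → ◇q holds at w, so ◇(¬p → ◇q) is true at u.
      At w: ¬p is true, ◇q is true, so ¬p → ◇q is true.
Satisfying worlds: {u, v, w, x, y}

5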